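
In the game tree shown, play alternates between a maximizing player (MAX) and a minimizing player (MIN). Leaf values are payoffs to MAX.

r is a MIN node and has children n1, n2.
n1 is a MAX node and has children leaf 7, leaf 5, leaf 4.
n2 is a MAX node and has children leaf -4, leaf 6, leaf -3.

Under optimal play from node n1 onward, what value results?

n1 (MAX): max(7, 5, 4) = 7

7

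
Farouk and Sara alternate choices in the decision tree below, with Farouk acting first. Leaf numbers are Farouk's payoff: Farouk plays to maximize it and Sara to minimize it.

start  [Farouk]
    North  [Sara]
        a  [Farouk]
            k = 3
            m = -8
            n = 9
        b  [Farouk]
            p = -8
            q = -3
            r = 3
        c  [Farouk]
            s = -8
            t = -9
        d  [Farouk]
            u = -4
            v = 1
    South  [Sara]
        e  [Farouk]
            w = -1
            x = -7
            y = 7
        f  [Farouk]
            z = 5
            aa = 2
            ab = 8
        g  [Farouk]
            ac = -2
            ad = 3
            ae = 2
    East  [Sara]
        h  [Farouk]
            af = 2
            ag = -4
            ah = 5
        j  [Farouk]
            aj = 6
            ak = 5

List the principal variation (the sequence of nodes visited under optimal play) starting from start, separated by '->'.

start -> East -> h -> ah

a (Farouk): max(3, -8, 9) = 9
b (Farouk): max(-8, -3, 3) = 3
c (Farouk): max(-8, -9) = -8
d (Farouk): max(-4, 1) = 1
North (Sara): min(9, 3, -8, 1) = -8
e (Farouk): max(-1, -7, 7) = 7
f (Farouk): max(5, 2, 8) = 8
g (Farouk): max(-2, 3, 2) = 3
South (Sara): min(7, 8, 3) = 3
h (Farouk): max(2, -4, 5) = 5
j (Farouk): max(6, 5) = 6
East (Sara): min(5, 6) = 5
start (Farouk): max(-8, 3, 5) = 5
At start, Farouk picks East (highest: 5).
At East, Sara picks h (lowest: 5).
At h, Farouk picks ah (highest: 5).
Terminal value 5.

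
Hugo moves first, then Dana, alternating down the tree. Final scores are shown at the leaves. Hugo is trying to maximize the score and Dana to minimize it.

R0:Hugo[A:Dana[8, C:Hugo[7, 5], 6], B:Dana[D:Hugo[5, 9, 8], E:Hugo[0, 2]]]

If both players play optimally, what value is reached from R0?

C (Hugo): max(7, 5) = 7
A (Dana): min(8, 7, 6) = 6
D (Hugo): max(5, 9, 8) = 9
E (Hugo): max(0, 2) = 2
B (Dana): min(9, 2) = 2
R0 (Hugo): max(6, 2) = 6

6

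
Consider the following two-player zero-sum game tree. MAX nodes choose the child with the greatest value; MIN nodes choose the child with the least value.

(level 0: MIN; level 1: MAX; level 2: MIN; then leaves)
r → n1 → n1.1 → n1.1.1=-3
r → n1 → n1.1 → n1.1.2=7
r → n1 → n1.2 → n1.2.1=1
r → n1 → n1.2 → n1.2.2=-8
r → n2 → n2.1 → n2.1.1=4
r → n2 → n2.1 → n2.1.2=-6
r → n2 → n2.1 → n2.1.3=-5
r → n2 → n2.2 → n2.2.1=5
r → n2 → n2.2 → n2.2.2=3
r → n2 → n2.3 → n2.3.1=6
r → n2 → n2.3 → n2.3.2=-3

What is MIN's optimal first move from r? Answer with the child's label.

n1.1 (MIN): min(-3, 7) = -3
n1.2 (MIN): min(1, -8) = -8
n1 (MAX): max(-3, -8) = -3
n2.1 (MIN): min(4, -6, -5) = -6
n2.2 (MIN): min(5, 3) = 3
n2.3 (MIN): min(6, -3) = -3
n2 (MAX): max(-6, 3, -3) = 3
r (MIN): min(-3, 3) = -3
MIN at r wants the lowest of {n1=-3, n2=3}, so chooses n1.

n1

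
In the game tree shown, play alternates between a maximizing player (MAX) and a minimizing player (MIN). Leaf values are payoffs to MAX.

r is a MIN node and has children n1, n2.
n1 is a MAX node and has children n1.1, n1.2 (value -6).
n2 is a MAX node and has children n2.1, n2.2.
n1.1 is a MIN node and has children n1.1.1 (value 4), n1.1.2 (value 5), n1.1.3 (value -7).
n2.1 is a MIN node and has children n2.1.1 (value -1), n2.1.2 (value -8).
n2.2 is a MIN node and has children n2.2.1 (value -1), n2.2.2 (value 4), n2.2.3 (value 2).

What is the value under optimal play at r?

-6

n1.1 (MIN): min(4, 5, -7) = -7
n1 (MAX): max(-7, -6) = -6
n2.1 (MIN): min(-1, -8) = -8
n2.2 (MIN): min(-1, 4, 2) = -1
n2 (MAX): max(-8, -1) = -1
r (MIN): min(-6, -1) = -6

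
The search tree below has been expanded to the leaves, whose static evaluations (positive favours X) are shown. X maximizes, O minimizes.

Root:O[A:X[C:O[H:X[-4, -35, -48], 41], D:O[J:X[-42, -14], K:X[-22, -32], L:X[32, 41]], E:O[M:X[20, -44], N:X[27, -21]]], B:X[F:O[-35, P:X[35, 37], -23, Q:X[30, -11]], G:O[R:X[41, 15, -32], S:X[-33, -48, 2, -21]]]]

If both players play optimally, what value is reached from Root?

H (X): max(-4, -35, -48) = -4
C (O): min(-4, 41) = -4
J (X): max(-42, -14) = -14
K (X): max(-22, -32) = -22
L (X): max(32, 41) = 41
D (O): min(-14, -22, 41) = -22
M (X): max(20, -44) = 20
N (X): max(27, -21) = 27
E (O): min(20, 27) = 20
A (X): max(-4, -22, 20) = 20
P (X): max(35, 37) = 37
Q (X): max(30, -11) = 30
F (O): min(-35, 37, -23, 30) = -35
R (X): max(41, 15, -32) = 41
S (X): max(-33, -48, 2, -21) = 2
G (O): min(41, 2) = 2
B (X): max(-35, 2) = 2
Root (O): min(20, 2) = 2

2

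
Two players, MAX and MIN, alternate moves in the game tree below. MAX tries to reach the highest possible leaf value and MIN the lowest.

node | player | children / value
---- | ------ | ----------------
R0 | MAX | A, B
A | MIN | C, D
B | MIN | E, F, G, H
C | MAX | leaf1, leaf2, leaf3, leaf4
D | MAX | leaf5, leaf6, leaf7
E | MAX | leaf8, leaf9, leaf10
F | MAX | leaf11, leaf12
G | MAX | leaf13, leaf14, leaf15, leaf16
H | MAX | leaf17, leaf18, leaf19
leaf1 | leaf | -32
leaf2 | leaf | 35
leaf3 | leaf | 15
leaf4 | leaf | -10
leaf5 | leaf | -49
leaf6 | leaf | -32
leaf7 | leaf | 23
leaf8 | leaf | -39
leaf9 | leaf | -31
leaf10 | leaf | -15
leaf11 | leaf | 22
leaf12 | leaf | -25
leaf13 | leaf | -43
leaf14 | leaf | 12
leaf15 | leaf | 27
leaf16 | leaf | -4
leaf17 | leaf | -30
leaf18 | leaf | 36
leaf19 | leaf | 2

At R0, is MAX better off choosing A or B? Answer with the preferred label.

A

C (MAX): max(-32, 35, 15, -10) = 35
D (MAX): max(-49, -32, 23) = 23
A (MIN): min(35, 23) = 23
E (MAX): max(-39, -31, -15) = -15
F (MAX): max(22, -25) = 22
G (MAX): max(-43, 12, 27, -4) = 27
H (MAX): max(-30, 36, 2) = 36
B (MIN): min(-15, 22, 27, 36) = -15
MAX prefers the higher value; A=23, B=-15. A is better since 23 > -15.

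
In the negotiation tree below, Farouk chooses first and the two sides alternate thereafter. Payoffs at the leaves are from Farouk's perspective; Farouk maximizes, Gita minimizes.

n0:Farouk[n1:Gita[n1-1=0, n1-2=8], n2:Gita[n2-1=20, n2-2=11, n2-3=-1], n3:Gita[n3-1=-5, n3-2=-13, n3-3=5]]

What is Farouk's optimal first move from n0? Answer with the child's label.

n1

n1 (Gita): min(0, 8) = 0
n2 (Gita): min(20, 11, -1) = -1
n3 (Gita): min(-5, -13, 5) = -13
n0 (Farouk): max(0, -1, -13) = 0
Farouk at n0 wants the highest of {n1=0, n2=-1, n3=-13}, so chooses n1.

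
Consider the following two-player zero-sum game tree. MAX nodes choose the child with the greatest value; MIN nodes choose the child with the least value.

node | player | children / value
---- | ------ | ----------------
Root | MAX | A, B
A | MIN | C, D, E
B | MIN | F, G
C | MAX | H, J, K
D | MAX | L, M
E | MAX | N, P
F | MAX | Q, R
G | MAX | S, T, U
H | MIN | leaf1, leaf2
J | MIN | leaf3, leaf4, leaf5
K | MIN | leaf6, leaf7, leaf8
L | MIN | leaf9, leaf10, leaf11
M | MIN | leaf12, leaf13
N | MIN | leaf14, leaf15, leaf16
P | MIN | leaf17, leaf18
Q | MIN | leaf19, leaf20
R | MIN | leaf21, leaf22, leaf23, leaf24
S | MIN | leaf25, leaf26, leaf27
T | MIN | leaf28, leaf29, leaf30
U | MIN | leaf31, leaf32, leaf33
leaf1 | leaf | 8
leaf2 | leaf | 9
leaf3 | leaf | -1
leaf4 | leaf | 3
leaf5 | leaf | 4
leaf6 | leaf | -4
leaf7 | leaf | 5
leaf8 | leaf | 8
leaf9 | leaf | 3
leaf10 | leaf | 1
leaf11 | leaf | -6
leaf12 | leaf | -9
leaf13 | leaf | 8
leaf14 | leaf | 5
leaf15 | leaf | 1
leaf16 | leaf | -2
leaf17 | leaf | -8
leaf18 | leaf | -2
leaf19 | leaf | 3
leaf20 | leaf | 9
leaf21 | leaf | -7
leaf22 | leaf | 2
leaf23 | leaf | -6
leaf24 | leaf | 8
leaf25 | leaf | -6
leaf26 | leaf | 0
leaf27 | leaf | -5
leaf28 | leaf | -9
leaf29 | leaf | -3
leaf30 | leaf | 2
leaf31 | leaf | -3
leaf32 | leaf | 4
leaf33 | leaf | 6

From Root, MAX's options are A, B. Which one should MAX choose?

H (MIN): min(8, 9) = 8
J (MIN): min(-1, 3, 4) = -1
K (MIN): min(-4, 5, 8) = -4
C (MAX): max(8, -1, -4) = 8
L (MIN): min(3, 1, -6) = -6
M (MIN): min(-9, 8) = -9
D (MAX): max(-6, -9) = -6
N (MIN): min(5, 1, -2) = -2
P (MIN): min(-8, -2) = -8
E (MAX): max(-2, -8) = -2
A (MIN): min(8, -6, -2) = -6
Q (MIN): min(3, 9) = 3
R (MIN): min(-7, 2, -6, 8) = -7
F (MAX): max(3, -7) = 3
S (MIN): min(-6, 0, -5) = -6
T (MIN): min(-9, -3, 2) = -9
U (MIN): min(-3, 4, 6) = -3
G (MAX): max(-6, -9, -3) = -3
B (MIN): min(3, -3) = -3
Root (MAX): max(-6, -3) = -3
MAX at Root wants the highest of {A=-6, B=-3}, so chooses B.

B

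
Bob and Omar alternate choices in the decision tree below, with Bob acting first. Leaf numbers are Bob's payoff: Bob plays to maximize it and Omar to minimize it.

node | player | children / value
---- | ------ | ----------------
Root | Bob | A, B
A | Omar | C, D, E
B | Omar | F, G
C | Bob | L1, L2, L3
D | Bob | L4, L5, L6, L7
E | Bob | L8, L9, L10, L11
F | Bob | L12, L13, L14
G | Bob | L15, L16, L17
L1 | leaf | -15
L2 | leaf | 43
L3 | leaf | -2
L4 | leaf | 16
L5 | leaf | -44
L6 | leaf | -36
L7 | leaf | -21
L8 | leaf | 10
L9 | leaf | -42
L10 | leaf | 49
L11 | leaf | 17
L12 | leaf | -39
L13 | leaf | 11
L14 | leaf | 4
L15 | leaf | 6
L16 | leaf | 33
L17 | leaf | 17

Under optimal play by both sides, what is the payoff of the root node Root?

C (Bob): max(-15, 43, -2) = 43
D (Bob): max(16, -44, -36, -21) = 16
E (Bob): max(10, -42, 49, 17) = 49
A (Omar): min(43, 16, 49) = 16
F (Bob): max(-39, 11, 4) = 11
G (Bob): max(6, 33, 17) = 33
B (Omar): min(11, 33) = 11
Root (Bob): max(16, 11) = 16

16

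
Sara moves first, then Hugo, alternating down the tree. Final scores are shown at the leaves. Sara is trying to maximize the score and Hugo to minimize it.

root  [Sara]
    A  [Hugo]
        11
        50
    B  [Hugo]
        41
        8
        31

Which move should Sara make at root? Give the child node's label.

A

A (Hugo): min(11, 50) = 11
B (Hugo): min(41, 8, 31) = 8
root (Sara): max(11, 8) = 11
Sara at root wants the highest of {A=11, B=8}, so chooses A.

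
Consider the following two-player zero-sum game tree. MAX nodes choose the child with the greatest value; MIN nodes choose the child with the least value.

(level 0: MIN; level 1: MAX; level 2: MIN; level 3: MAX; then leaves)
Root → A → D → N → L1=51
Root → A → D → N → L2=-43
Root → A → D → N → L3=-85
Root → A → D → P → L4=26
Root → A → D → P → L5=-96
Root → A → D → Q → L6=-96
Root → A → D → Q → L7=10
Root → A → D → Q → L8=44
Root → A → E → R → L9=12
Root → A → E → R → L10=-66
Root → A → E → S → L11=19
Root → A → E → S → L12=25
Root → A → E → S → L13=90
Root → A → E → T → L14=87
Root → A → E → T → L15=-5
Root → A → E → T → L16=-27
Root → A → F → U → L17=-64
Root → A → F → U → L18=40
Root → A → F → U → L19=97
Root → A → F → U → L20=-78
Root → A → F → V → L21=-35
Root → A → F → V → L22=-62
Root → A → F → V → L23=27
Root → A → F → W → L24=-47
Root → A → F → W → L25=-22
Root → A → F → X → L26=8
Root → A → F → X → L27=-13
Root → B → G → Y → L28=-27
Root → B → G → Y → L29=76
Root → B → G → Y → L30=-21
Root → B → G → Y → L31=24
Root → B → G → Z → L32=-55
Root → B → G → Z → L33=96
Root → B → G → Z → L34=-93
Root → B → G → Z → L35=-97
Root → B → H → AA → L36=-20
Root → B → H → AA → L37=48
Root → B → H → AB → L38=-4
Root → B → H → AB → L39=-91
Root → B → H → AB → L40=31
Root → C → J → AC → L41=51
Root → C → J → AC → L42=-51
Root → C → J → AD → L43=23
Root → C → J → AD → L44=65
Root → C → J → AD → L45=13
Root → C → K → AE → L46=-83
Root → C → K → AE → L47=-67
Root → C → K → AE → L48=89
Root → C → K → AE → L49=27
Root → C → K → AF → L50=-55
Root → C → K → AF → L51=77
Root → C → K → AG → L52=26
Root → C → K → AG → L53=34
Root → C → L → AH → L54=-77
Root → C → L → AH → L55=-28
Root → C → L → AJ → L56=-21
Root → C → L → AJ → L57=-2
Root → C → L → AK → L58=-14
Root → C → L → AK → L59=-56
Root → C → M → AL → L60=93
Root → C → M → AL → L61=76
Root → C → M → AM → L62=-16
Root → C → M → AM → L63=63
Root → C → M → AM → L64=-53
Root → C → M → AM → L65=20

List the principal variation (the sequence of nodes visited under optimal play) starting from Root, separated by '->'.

Root -> A -> D -> P -> L4

N (MAX): max(51, -43, -85) = 51
P (MAX): max(26, -96) = 26
Q (MAX): max(-96, 10, 44) = 44
D (MIN): min(51, 26, 44) = 26
R (MAX): max(12, -66) = 12
S (MAX): max(19, 25, 90) = 90
T (MAX): max(87, -5, -27) = 87
E (MIN): min(12, 90, 87) = 12
U (MAX): max(-64, 40, 97, -78) = 97
V (MAX): max(-35, -62, 27) = 27
W (MAX): max(-47, -22) = -22
X (MAX): max(8, -13) = 8
F (MIN): min(97, 27, -22, 8) = -22
A (MAX): max(26, 12, -22) = 26
Y (MAX): max(-27, 76, -21, 24) = 76
Z (MAX): max(-55, 96, -93, -97) = 96
G (MIN): min(76, 96) = 76
AA (MAX): max(-20, 48) = 48
AB (MAX): max(-4, -91, 31) = 31
H (MIN): min(48, 31) = 31
B (MAX): max(76, 31) = 76
AC (MAX): max(51, -51) = 51
AD (MAX): max(23, 65, 13) = 65
J (MIN): min(51, 65) = 51
AE (MAX): max(-83, -67, 89, 27) = 89
AF (MAX): max(-55, 77) = 77
AG (MAX): max(26, 34) = 34
K (MIN): min(89, 77, 34) = 34
AH (MAX): max(-77, -28) = -28
AJ (MAX): max(-21, -2) = -2
AK (MAX): max(-14, -56) = -14
L (MIN): min(-28, -2, -14) = -28
AL (MAX): max(93, 76) = 93
AM (MAX): max(-16, 63, -53, 20) = 63
M (MIN): min(93, 63) = 63
C (MAX): max(51, 34, -28, 63) = 63
Root (MIN): min(26, 76, 63) = 26
At Root, MIN picks A (lowest: 26).
At A, MAX picks D (highest: 26).
At D, MIN picks P (lowest: 26).
At P, MAX picks L4 (highest: 26).
Terminal value 26.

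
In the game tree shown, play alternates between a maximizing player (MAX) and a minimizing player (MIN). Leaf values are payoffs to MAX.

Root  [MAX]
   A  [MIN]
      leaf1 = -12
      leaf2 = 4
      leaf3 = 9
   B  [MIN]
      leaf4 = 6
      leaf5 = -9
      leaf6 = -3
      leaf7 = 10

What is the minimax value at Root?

A (MIN): min(-12, 4, 9) = -12
B (MIN): min(6, -9, -3, 10) = -9
Root (MAX): max(-12, -9) = -9

-9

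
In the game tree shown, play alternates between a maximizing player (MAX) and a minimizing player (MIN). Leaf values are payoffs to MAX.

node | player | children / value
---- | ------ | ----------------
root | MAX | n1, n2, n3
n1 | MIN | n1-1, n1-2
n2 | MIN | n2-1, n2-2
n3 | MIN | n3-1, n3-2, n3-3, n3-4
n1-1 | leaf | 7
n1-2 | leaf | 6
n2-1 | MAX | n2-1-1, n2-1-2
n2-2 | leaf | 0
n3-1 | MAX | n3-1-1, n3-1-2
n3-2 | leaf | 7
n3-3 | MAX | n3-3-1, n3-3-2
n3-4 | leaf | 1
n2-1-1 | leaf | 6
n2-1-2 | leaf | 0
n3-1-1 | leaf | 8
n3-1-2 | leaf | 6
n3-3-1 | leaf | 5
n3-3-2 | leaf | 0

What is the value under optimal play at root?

n1 (MIN): min(7, 6) = 6
n2-1 (MAX): max(6, 0) = 6
n2 (MIN): min(6, 0) = 0
n3-1 (MAX): max(8, 6) = 8
n3-3 (MAX): max(5, 0) = 5
n3 (MIN): min(8, 7, 5, 1) = 1
root (MAX): max(6, 0, 1) = 6

6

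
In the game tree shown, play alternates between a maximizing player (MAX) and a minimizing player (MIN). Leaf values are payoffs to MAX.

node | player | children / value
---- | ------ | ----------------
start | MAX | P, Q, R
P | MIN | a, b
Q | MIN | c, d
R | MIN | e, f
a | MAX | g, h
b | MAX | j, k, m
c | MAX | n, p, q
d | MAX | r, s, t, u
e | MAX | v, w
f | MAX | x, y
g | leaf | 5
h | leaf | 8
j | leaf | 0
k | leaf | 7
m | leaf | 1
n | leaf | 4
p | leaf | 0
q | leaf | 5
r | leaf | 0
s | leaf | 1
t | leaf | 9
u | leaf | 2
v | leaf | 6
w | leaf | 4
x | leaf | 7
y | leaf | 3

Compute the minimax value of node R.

e (MAX): max(6, 4) = 6
f (MAX): max(7, 3) = 7
R (MIN): min(6, 7) = 6

6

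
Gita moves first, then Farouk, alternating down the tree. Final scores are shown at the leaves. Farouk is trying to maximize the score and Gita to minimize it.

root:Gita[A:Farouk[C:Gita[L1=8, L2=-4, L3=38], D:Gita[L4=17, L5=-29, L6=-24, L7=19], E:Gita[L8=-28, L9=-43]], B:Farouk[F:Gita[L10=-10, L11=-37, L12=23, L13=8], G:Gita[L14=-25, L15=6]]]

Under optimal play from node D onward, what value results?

D (Gita): min(17, -29, -24, 19) = -29

-29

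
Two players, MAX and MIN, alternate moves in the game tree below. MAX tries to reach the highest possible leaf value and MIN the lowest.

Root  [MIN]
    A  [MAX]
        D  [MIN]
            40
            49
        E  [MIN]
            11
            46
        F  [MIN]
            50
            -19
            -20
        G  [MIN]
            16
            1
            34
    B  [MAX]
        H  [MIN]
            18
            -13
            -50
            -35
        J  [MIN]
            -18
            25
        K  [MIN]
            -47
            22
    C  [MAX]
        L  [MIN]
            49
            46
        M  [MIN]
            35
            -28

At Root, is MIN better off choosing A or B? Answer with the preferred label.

D (MIN): min(40, 49) = 40
E (MIN): min(11, 46) = 11
F (MIN): min(50, -19, -20) = -20
G (MIN): min(16, 1, 34) = 1
A (MAX): max(40, 11, -20, 1) = 40
H (MIN): min(18, -13, -50, -35) = -50
J (MIN): min(-18, 25) = -18
K (MIN): min(-47, 22) = -47
B (MAX): max(-50, -18, -47) = -18
MIN prefers the lower value; A=40, B=-18. B is better since -18 < 40.

B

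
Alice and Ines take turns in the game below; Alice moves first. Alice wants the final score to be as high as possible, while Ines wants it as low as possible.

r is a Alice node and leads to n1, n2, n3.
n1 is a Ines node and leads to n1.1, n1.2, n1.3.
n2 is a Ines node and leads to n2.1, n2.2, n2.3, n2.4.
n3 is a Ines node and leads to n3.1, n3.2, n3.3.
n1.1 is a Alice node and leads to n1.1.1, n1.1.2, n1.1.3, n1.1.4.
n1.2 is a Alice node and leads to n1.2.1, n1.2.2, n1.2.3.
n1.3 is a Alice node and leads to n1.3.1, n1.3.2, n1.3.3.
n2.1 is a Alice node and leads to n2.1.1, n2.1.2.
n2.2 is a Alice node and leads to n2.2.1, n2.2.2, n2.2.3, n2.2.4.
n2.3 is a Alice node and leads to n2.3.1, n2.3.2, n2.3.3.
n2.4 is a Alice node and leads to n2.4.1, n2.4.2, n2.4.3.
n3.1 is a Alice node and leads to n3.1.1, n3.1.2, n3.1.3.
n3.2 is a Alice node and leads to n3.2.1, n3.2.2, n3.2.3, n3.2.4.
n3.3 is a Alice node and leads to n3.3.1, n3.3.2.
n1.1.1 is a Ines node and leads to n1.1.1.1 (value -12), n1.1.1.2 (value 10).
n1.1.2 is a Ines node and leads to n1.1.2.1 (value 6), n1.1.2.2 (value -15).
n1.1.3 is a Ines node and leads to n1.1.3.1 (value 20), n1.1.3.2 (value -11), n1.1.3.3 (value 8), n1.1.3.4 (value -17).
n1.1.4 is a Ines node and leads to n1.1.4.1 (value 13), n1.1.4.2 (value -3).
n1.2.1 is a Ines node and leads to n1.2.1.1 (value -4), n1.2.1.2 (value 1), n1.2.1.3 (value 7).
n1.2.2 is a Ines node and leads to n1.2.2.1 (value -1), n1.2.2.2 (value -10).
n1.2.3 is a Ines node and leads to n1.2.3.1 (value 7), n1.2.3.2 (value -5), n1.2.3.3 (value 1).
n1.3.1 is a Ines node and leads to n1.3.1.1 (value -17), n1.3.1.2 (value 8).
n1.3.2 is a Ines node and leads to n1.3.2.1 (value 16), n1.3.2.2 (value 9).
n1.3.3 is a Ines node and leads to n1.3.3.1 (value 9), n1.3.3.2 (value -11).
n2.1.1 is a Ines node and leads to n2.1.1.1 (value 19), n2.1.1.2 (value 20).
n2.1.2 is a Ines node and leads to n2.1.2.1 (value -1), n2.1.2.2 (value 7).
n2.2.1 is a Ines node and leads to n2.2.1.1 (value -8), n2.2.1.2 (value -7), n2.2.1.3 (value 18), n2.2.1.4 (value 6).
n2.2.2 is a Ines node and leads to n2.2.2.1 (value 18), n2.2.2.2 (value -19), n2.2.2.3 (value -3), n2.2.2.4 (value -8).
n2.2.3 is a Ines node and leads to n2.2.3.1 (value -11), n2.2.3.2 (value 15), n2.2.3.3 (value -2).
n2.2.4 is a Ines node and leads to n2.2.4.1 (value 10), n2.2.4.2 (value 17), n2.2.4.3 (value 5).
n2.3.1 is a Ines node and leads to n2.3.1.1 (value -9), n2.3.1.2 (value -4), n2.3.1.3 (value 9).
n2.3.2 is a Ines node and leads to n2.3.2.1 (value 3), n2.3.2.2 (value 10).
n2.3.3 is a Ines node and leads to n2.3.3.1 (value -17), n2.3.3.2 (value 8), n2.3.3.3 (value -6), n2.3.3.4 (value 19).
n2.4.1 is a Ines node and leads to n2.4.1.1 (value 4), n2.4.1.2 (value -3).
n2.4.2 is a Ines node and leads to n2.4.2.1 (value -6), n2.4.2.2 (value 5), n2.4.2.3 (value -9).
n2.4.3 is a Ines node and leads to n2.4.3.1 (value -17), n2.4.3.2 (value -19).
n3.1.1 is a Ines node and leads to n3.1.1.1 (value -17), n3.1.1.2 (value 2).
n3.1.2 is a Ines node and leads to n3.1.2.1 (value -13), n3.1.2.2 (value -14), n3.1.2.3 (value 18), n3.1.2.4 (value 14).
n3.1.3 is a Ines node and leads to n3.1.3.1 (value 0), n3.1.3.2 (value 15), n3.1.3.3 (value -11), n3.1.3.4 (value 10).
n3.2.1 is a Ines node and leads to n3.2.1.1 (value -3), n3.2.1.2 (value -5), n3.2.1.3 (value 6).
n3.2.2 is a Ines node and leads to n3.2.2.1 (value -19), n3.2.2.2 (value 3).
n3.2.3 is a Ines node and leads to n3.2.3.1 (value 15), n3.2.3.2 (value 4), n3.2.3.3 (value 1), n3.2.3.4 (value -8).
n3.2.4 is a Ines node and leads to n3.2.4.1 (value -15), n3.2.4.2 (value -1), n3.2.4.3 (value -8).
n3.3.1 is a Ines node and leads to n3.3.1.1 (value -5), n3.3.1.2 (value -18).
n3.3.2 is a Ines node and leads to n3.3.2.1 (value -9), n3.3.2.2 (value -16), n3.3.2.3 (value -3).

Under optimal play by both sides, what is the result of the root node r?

-3

n1.1.1 (Ines): min(-12, 10) = -12
n1.1.2 (Ines): min(6, -15) = -15
n1.1.3 (Ines): min(20, -11, 8, -17) = -17
n1.1.4 (Ines): min(13, -3) = -3
n1.1 (Alice): max(-12, -15, -17, -3) = -3
n1.2.1 (Ines): min(-4, 1, 7) = -4
n1.2.2 (Ines): min(-1, -10) = -10
n1.2.3 (Ines): min(7, -5, 1) = -5
n1.2 (Alice): max(-4, -10, -5) = -4
n1.3.1 (Ines): min(-17, 8) = -17
n1.3.2 (Ines): min(16, 9) = 9
n1.3.3 (Ines): min(9, -11) = -11
n1.3 (Alice): max(-17, 9, -11) = 9
n1 (Ines): min(-3, -4, 9) = -4
n2.1.1 (Ines): min(19, 20) = 19
n2.1.2 (Ines): min(-1, 7) = -1
n2.1 (Alice): max(19, -1) = 19
n2.2.1 (Ines): min(-8, -7, 18, 6) = -8
n2.2.2 (Ines): min(18, -19, -3, -8) = -19
n2.2.3 (Ines): min(-11, 15, -2) = -11
n2.2.4 (Ines): min(10, 17, 5) = 5
n2.2 (Alice): max(-8, -19, -11, 5) = 5
n2.3.1 (Ines): min(-9, -4, 9) = -9
n2.3.2 (Ines): min(3, 10) = 3
n2.3.3 (Ines): min(-17, 8, -6, 19) = -17
n2.3 (Alice): max(-9, 3, -17) = 3
n2.4.1 (Ines): min(4, -3) = -3
n2.4.2 (Ines): min(-6, 5, -9) = -9
n2.4.3 (Ines): min(-17, -19) = -19
n2.4 (Alice): max(-3, -9, -19) = -3
n2 (Ines): min(19, 5, 3, -3) = -3
n3.1.1 (Ines): min(-17, 2) = -17
n3.1.2 (Ines): min(-13, -14, 18, 14) = -14
n3.1.3 (Ines): min(0, 15, -11, 10) = -11
n3.1 (Alice): max(-17, -14, -11) = -11
n3.2.1 (Ines): min(-3, -5, 6) = -5
n3.2.2 (Ines): min(-19, 3) = -19
n3.2.3 (Ines): min(15, 4, 1, -8) = -8
n3.2.4 (Ines): min(-15, -1, -8) = -15
n3.2 (Alice): max(-5, -19, -8, -15) = -5
n3.3.1 (Ines): min(-5, -18) = -18
n3.3.2 (Ines): min(-9, -16, -3) = -16
n3.3 (Alice): max(-18, -16) = -16
n3 (Ines): min(-11, -5, -16) = -16
r (Alice): max(-4, -3, -16) = -3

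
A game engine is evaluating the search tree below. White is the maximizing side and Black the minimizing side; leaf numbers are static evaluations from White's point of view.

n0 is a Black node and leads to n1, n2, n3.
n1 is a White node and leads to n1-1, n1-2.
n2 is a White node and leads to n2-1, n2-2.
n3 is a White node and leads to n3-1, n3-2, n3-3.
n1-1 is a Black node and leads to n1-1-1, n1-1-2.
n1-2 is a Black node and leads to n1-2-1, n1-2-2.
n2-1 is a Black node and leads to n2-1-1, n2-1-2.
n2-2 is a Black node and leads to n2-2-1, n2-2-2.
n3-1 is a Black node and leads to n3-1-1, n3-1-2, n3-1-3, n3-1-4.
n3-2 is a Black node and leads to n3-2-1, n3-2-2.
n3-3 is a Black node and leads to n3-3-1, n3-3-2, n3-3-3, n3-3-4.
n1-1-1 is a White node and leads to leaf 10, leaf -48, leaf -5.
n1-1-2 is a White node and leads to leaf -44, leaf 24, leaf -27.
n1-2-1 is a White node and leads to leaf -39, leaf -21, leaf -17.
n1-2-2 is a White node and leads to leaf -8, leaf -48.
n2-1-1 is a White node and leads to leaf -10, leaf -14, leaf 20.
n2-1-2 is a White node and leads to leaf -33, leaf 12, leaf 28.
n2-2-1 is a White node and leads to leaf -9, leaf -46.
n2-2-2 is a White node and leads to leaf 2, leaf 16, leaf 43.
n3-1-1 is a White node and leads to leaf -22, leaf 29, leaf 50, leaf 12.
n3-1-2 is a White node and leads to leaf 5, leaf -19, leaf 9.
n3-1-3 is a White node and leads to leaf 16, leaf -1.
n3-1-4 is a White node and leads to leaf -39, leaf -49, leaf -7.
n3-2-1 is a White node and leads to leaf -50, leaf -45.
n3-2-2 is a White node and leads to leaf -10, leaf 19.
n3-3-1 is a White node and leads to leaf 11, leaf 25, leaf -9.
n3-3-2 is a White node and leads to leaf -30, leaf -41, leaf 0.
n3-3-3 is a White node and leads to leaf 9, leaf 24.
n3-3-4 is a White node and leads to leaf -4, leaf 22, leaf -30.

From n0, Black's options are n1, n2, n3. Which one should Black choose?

n1-1-1 (White): max(10, -48, -5) = 10
n1-1-2 (White): max(-44, 24, -27) = 24
n1-1 (Black): min(10, 24) = 10
n1-2-1 (White): max(-39, -21, -17) = -17
n1-2-2 (White): max(-8, -48) = -8
n1-2 (Black): min(-17, -8) = -17
n1 (White): max(10, -17) = 10
n2-1-1 (White): max(-10, -14, 20) = 20
n2-1-2 (White): max(-33, 12, 28) = 28
n2-1 (Black): min(20, 28) = 20
n2-2-1 (White): max(-9, -46) = -9
n2-2-2 (White): max(2, 16, 43) = 43
n2-2 (Black): min(-9, 43) = -9
n2 (White): max(20, -9) = 20
n3-1-1 (White): max(-22, 29, 50, 12) = 50
n3-1-2 (White): max(5, -19, 9) = 9
n3-1-3 (White): max(16, -1) = 16
n3-1-4 (White): max(-39, -49, -7) = -7
n3-1 (Black): min(50, 9, 16, -7) = -7
n3-2-1 (White): max(-50, -45) = -45
n3-2-2 (White): max(-10, 19) = 19
n3-2 (Black): min(-45, 19) = -45
n3-3-1 (White): max(11, 25, -9) = 25
n3-3-2 (White): max(-30, -41, 0) = 0
n3-3-3 (White): max(9, 24) = 24
n3-3-4 (White): max(-4, 22, -30) = 22
n3-3 (Black): min(25, 0, 24, 22) = 0
n3 (White): max(-7, -45, 0) = 0
n0 (Black): min(10, 20, 0) = 0
Black at n0 wants the lowest of {n1=10, n2=20, n3=0}, so chooses n3.

n3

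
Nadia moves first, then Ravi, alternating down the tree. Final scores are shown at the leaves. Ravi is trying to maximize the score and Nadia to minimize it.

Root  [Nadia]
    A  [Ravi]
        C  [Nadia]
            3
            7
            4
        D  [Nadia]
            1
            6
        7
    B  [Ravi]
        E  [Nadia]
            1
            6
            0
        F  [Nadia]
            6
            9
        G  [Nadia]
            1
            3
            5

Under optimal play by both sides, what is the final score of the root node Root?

6

C (Nadia): min(3, 7, 4) = 3
D (Nadia): min(1, 6) = 1
A (Ravi): max(3, 1, 7) = 7
E (Nadia): min(1, 6, 0) = 0
F (Nadia): min(6, 9) = 6
G (Nadia): min(1, 3, 5) = 1
B (Ravi): max(0, 6, 1) = 6
Root (Nadia): min(7, 6) = 6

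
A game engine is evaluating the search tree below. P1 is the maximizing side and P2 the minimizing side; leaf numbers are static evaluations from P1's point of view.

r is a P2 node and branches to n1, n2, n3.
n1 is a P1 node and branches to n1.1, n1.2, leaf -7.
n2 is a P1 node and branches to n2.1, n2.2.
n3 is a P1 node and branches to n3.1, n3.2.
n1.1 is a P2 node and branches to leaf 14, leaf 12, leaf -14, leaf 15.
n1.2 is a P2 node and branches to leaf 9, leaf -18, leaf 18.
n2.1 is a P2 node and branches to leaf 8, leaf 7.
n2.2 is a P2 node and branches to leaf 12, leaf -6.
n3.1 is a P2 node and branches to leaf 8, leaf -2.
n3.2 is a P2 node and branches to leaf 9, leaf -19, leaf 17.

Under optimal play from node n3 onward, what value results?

-2

n3.1 (P2): min(8, -2) = -2
n3.2 (P2): min(9, -19, 17) = -19
n3 (P1): max(-2, -19) = -2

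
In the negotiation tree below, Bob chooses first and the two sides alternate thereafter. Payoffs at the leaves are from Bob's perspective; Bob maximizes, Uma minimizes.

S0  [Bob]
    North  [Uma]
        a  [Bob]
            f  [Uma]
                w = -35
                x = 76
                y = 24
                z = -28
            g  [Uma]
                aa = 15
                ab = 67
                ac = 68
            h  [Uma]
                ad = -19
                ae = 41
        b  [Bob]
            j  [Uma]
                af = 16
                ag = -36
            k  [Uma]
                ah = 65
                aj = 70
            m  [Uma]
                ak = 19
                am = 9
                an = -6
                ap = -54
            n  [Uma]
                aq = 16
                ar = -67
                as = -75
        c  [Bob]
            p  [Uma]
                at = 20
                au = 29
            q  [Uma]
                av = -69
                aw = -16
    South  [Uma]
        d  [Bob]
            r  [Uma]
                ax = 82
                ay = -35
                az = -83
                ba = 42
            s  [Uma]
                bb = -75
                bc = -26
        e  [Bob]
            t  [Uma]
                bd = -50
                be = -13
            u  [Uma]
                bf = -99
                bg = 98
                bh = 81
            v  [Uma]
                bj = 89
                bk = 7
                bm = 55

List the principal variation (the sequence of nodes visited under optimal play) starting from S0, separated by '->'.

f (Uma): min(-35, 76, 24, -28) = -35
g (Uma): min(15, 67, 68) = 15
h (Uma): min(-19, 41) = -19
a (Bob): max(-35, 15, -19) = 15
j (Uma): min(16, -36) = -36
k (Uma): min(65, 70) = 65
m (Uma): min(19, 9, -6, -54) = -54
n (Uma): min(16, -67, -75) = -75
b (Bob): max(-36, 65, -54, -75) = 65
p (Uma): min(20, 29) = 20
q (Uma): min(-69, -16) = -69
c (Bob): max(20, -69) = 20
North (Uma): min(15, 65, 20) = 15
r (Uma): min(82, -35, -83, 42) = -83
s (Uma): min(-75, -26) = -75
d (Bob): max(-83, -75) = -75
t (Uma): min(-50, -13) = -50
u (Uma): min(-99, 98, 81) = -99
v (Uma): min(89, 7, 55) = 7
e (Bob): max(-50, -99, 7) = 7
South (Uma): min(-75, 7) = -75
S0 (Bob): max(15, -75) = 15
At S0, Bob picks North (highest: 15).
At North, Uma picks a (lowest: 15).
At a, Bob picks g (highest: 15).
At g, Uma picks aa (lowest: 15).
Terminal value 15.

S0 -> North -> a -> g -> aa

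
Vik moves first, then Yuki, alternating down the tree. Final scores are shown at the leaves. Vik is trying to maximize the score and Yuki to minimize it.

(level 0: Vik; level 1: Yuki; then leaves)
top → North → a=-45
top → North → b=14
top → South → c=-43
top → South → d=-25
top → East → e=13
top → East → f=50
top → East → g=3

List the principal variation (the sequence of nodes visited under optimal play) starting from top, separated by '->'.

North (Yuki): min(-45, 14) = -45
South (Yuki): min(-43, -25) = -43
East (Yuki): min(13, 50, 3) = 3
top (Vik): max(-45, -43, 3) = 3
At top, Vik picks East (highest: 3).
At East, Yuki picks g (lowest: 3).
Terminal value 3.

top -> East -> g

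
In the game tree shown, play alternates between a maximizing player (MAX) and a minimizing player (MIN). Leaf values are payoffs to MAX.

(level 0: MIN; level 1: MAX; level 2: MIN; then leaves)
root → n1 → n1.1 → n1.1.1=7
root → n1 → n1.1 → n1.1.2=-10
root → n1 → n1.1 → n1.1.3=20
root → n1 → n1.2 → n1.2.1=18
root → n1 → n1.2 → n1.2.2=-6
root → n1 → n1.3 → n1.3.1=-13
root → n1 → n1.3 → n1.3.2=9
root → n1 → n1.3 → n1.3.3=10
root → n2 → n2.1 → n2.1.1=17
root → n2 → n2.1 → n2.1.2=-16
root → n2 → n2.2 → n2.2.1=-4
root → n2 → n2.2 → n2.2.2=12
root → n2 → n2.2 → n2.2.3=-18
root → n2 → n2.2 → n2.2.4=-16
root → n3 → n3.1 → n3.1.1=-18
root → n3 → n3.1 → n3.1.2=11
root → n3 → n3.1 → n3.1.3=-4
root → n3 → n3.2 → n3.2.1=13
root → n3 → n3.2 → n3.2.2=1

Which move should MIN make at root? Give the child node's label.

n2

n1.1 (MIN): min(7, -10, 20) = -10
n1.2 (MIN): min(18, -6) = -6
n1.3 (MIN): min(-13, 9, 10) = -13
n1 (MAX): max(-10, -6, -13) = -6
n2.1 (MIN): min(17, -16) = -16
n2.2 (MIN): min(-4, 12, -18, -16) = -18
n2 (MAX): max(-16, -18) = -16
n3.1 (MIN): min(-18, 11, -4) = -18
n3.2 (MIN): min(13, 1) = 1
n3 (MAX): max(-18, 1) = 1
root (MIN): min(-6, -16, 1) = -16
MIN at root wants the lowest of {n1=-6, n2=-16, n3=1}, so chooses n2.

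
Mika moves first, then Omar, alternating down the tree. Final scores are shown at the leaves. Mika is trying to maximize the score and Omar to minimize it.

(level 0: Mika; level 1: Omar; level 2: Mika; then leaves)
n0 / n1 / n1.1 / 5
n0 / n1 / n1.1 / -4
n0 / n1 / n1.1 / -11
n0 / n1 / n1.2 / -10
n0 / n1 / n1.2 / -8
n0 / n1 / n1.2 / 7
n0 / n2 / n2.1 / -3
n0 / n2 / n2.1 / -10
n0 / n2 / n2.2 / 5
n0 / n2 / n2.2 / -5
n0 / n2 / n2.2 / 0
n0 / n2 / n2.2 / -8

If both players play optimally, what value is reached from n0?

n1.1 (Mika): max(5, -4, -11) = 5
n1.2 (Mika): max(-10, -8, 7) = 7
n1 (Omar): min(5, 7) = 5
n2.1 (Mika): max(-3, -10) = -3
n2.2 (Mika): max(5, -5, 0, -8) = 5
n2 (Omar): min(-3, 5) = -3
n0 (Mika): max(5, -3) = 5

5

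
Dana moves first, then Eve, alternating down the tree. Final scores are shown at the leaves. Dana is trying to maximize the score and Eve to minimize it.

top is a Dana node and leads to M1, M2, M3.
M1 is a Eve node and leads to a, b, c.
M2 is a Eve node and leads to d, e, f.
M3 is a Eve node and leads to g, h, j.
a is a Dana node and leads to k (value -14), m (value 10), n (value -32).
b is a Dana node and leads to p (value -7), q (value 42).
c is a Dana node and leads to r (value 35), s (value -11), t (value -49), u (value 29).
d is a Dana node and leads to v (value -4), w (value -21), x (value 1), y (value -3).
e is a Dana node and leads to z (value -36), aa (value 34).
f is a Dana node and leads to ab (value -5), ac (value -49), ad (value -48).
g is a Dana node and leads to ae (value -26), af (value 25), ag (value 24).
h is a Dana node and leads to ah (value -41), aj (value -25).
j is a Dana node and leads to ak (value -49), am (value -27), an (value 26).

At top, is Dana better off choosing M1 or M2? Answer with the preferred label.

a (Dana): max(-14, 10, -32) = 10
b (Dana): max(-7, 42) = 42
c (Dana): max(35, -11, -49, 29) = 35
M1 (Eve): min(10, 42, 35) = 10
d (Dana): max(-4, -21, 1, -3) = 1
e (Dana): max(-36, 34) = 34
f (Dana): max(-5, -49, -48) = -5
M2 (Eve): min(1, 34, -5) = -5
Dana prefers the higher value; M1=10, M2=-5. M1 is better since 10 > -5.

M1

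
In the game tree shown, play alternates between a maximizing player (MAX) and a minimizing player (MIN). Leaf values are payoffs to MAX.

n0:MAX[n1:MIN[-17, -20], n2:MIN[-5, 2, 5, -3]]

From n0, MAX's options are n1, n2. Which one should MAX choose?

n1 (MIN): min(-17, -20) = -20
n2 (MIN): min(-5, 2, 5, -3) = -5
n0 (MAX): max(-20, -5) = -5
MAX at n0 wants the highest of {n1=-20, n2=-5}, so chooses n2.

n2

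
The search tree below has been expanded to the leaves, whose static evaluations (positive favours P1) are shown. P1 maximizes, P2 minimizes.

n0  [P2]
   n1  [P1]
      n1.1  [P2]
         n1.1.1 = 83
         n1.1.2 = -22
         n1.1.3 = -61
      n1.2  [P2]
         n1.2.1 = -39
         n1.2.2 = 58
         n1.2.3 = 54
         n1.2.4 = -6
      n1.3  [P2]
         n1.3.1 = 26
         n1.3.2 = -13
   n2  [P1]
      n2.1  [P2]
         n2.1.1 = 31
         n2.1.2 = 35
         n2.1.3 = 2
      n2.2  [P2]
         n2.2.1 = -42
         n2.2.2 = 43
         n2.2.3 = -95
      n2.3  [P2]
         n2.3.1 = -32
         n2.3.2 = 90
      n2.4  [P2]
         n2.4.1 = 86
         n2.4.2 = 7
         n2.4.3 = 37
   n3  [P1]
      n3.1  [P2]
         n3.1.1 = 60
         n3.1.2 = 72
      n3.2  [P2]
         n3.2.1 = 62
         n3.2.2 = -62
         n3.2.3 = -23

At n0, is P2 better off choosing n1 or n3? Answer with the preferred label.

n1

n1.1 (P2): min(83, -22, -61) = -61
n1.2 (P2): min(-39, 58, 54, -6) = -39
n1.3 (P2): min(26, -13) = -13
n1 (P1): max(-61, -39, -13) = -13
n3.1 (P2): min(60, 72) = 60
n3.2 (P2): min(62, -62, -23) = -62
n3 (P1): max(60, -62) = 60
P2 prefers the lower value; n1=-13, n3=60. n1 is better since -13 < 60.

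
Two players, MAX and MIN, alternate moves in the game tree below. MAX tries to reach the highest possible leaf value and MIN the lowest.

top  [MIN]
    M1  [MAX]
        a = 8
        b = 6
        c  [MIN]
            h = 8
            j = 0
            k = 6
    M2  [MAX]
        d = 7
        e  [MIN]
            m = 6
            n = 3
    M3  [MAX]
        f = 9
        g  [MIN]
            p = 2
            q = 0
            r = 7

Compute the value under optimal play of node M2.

7

e (MIN): min(6, 3) = 3
M2 (MAX): max(7, 3) = 7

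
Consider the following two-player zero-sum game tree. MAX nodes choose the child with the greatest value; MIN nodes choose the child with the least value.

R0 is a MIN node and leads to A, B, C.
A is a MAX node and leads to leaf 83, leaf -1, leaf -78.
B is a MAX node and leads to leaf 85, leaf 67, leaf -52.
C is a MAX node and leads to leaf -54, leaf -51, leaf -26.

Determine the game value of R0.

A (MAX): max(83, -1, -78) = 83
B (MAX): max(85, 67, -52) = 85
C (MAX): max(-54, -51, -26) = -26
R0 (MIN): min(83, 85, -26) = -26

-26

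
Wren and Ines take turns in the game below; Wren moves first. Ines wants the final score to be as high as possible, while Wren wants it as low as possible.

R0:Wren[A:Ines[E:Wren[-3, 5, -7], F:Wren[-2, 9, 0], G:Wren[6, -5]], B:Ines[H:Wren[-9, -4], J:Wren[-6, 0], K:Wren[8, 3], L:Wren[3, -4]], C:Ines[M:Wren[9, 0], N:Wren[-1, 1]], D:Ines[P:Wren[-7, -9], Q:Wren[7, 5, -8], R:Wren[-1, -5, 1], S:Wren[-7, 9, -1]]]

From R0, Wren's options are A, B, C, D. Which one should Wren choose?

E (Wren): min(-3, 5, -7) = -7
F (Wren): min(-2, 9, 0) = -2
G (Wren): min(6, -5) = -5
A (Ines): max(-7, -2, -5) = -2
H (Wren): min(-9, -4) = -9
J (Wren): min(-6, 0) = -6
K (Wren): min(8, 3) = 3
L (Wren): min(3, -4) = -4
B (Ines): max(-9, -6, 3, -4) = 3
M (Wren): min(9, 0) = 0
N (Wren): min(-1, 1) = -1
C (Ines): max(0, -1) = 0
P (Wren): min(-7, -9) = -9
Q (Wren): min(7, 5, -8) = -8
R (Wren): min(-1, -5, 1) = -5
S (Wren): min(-7, 9, -1) = -7
D (Ines): max(-9, -8, -5, -7) = -5
R0 (Wren): min(-2, 3, 0, -5) = -5
Wren at R0 wants the lowest of {A=-2, B=3, C=0, D=-5}, so chooses D.

D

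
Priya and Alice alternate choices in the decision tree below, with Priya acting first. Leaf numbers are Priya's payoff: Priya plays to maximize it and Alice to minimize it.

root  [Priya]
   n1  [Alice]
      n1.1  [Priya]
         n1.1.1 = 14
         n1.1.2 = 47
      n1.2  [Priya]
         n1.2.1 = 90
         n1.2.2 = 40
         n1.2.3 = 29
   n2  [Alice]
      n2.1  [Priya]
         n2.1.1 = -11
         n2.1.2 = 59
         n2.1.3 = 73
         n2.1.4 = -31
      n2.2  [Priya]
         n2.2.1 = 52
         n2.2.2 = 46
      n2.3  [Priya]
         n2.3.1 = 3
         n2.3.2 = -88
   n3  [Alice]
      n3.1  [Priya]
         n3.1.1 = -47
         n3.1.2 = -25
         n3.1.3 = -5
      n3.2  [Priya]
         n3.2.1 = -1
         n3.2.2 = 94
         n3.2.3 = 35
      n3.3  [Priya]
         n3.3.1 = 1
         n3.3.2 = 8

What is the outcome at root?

47

n1.1 (Priya): max(14, 47) = 47
n1.2 (Priya): max(90, 40, 29) = 90
n1 (Alice): min(47, 90) = 47
n2.1 (Priya): max(-11, 59, 73, -31) = 73
n2.2 (Priya): max(52, 46) = 52
n2.3 (Priya): max(3, -88) = 3
n2 (Alice): min(73, 52, 3) = 3
n3.1 (Priya): max(-47, -25, -5) = -5
n3.2 (Priya): max(-1, 94, 35) = 94
n3.3 (Priya): max(1, 8) = 8
n3 (Alice): min(-5, 94, 8) = -5
root (Priya): max(47, 3, -5) = 47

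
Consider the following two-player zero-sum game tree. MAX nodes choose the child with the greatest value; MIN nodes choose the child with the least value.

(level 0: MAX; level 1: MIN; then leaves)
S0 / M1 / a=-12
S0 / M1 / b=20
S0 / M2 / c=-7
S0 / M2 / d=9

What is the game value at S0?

M1 (MIN): min(-12, 20) = -12
M2 (MIN): min(-7, 9) = -7
S0 (MAX): max(-12, -7) = -7

-7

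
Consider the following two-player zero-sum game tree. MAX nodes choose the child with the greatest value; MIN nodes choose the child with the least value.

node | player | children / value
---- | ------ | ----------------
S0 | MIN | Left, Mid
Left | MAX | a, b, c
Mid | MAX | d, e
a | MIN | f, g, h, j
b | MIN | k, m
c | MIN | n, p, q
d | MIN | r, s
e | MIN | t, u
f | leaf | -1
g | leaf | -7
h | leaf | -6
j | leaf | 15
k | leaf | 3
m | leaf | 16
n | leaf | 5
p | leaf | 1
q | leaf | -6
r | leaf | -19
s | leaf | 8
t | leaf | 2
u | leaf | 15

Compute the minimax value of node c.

c (MIN): min(5, 1, -6) = -6

-6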